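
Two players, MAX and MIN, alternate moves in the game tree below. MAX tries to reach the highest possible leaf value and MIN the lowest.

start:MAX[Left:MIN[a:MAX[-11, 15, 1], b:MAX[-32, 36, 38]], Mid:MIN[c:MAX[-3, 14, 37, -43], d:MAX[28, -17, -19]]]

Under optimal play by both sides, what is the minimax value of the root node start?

a (MAX): max(-11, 15, 1) = 15
b (MAX): max(-32, 36, 38) = 38
Left (MIN): min(15, 38) = 15
c (MAX): max(-3, 14, 37, -43) = 37
d (MAX): max(28, -17, -19) = 28
Mid (MIN): min(37, 28) = 28
start (MAX): max(15, 28) = 28

28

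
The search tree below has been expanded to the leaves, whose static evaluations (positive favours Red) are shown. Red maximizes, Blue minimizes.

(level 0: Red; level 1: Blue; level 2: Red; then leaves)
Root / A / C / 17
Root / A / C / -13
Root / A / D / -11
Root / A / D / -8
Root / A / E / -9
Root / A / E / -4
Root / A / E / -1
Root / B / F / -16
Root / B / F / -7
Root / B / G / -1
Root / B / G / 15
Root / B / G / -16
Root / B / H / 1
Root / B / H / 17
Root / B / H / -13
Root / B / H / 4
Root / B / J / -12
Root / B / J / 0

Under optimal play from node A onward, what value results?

-8

C (Red): max(17, -13) = 17
D (Red): max(-11, -8) = -8
E (Red): max(-9, -4, -1) = -1
A (Blue): min(17, -8, -1) = -8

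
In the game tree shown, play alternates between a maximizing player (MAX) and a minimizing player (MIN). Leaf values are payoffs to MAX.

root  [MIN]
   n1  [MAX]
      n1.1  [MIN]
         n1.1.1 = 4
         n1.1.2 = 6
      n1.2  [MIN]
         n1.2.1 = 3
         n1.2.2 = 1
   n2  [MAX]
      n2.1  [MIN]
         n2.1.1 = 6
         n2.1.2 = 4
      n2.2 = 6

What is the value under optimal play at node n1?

n1.1 (MIN): min(4, 6) = 4
n1.2 (MIN): min(3, 1) = 1
n1 (MAX): max(4, 1) = 4

4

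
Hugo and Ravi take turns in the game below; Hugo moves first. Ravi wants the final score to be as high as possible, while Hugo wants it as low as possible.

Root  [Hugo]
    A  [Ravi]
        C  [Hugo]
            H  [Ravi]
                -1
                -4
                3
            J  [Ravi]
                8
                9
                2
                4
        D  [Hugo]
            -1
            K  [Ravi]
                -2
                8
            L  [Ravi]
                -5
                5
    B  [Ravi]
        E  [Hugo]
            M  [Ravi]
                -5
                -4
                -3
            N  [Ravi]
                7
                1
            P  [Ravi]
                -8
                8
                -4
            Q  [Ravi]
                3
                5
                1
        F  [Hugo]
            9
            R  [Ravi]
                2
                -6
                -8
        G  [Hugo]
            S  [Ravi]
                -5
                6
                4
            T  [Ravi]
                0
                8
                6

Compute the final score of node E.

M (Ravi): max(-5, -4, -3) = -3
N (Ravi): max(7, 1) = 7
P (Ravi): max(-8, 8, -4) = 8
Q (Ravi): max(3, 5, 1) = 5
E (Hugo): min(-3, 7, 8, 5) = -3

-3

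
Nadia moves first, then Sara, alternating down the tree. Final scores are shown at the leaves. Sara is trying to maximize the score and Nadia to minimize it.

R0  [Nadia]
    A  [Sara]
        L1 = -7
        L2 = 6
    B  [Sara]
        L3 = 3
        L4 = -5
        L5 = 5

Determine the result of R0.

5

A (Sara): max(-7, 6) = 6
B (Sara): max(3, -5, 5) = 5
R0 (Nadia): min(6, 5) = 5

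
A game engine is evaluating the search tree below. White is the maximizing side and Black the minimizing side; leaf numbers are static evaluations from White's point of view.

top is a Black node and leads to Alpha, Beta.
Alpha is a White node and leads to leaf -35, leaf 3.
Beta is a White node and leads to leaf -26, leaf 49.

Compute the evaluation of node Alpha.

Alpha (White): max(-35, 3) = 3

3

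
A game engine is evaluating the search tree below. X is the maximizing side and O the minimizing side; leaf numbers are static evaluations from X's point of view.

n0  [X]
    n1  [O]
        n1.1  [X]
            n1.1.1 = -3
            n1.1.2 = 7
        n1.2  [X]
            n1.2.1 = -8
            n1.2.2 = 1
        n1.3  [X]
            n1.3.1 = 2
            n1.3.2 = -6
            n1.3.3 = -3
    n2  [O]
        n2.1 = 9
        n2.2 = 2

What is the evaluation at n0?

n1.1 (X): max(-3, 7) = 7
n1.2 (X): max(-8, 1) = 1
n1.3 (X): max(2, -6, -3) = 2
n1 (O): min(7, 1, 2) = 1
n2 (O): min(9, 2) = 2
n0 (X): max(1, 2) = 2

2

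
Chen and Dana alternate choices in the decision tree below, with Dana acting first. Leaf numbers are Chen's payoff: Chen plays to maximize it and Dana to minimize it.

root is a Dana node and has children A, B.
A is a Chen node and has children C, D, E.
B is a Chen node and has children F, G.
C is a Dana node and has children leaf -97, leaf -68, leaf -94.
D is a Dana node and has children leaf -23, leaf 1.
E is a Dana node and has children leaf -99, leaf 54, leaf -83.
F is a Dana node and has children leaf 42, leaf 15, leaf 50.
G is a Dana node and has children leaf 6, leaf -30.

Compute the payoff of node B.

15

F (Dana): min(42, 15, 50) = 15
G (Dana): min(6, -30) = -30
B (Chen): max(15, -30) = 15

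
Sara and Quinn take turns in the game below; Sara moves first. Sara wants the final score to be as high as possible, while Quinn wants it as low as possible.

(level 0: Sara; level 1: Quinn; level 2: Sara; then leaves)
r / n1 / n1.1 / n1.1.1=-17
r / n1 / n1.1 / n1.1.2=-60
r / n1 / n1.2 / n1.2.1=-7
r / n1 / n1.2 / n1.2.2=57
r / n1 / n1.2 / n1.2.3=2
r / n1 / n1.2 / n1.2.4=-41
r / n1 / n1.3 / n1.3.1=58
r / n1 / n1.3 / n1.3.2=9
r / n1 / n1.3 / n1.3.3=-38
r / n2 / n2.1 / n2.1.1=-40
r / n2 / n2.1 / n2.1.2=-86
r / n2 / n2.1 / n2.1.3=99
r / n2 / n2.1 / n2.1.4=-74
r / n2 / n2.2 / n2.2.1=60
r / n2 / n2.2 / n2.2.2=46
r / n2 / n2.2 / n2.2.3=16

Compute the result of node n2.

60

n2.1 (Sara): max(-40, -86, 99, -74) = 99
n2.2 (Sara): max(60, 46, 16) = 60
n2 (Quinn): min(99, 60) = 60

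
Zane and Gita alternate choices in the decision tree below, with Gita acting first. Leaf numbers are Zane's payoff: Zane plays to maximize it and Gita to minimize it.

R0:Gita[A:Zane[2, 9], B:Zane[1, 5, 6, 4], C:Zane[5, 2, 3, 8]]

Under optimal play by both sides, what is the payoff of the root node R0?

A (Zane): max(2, 9) = 9
B (Zane): max(1, 5, 6, 4) = 6
C (Zane): max(5, 2, 3, 8) = 8
R0 (Gita): min(9, 6, 8) = 6

6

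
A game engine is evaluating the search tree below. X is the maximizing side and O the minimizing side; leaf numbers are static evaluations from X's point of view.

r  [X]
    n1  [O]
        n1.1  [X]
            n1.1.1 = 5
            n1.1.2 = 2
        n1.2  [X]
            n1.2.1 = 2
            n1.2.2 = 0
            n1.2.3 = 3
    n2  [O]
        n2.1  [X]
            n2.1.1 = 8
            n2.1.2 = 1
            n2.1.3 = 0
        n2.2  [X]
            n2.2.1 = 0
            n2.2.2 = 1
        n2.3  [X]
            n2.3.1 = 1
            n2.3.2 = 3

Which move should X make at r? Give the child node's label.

n1.1 (X): max(5, 2) = 5
n1.2 (X): max(2, 0, 3) = 3
n1 (O): min(5, 3) = 3
n2.1 (X): max(8, 1, 0) = 8
n2.2 (X): max(0, 1) = 1
n2.3 (X): max(1, 3) = 3
n2 (O): min(8, 1, 3) = 1
r (X): max(3, 1) = 3
X at r wants the highest of {n1=3, n2=1}, so chooses n1.

n1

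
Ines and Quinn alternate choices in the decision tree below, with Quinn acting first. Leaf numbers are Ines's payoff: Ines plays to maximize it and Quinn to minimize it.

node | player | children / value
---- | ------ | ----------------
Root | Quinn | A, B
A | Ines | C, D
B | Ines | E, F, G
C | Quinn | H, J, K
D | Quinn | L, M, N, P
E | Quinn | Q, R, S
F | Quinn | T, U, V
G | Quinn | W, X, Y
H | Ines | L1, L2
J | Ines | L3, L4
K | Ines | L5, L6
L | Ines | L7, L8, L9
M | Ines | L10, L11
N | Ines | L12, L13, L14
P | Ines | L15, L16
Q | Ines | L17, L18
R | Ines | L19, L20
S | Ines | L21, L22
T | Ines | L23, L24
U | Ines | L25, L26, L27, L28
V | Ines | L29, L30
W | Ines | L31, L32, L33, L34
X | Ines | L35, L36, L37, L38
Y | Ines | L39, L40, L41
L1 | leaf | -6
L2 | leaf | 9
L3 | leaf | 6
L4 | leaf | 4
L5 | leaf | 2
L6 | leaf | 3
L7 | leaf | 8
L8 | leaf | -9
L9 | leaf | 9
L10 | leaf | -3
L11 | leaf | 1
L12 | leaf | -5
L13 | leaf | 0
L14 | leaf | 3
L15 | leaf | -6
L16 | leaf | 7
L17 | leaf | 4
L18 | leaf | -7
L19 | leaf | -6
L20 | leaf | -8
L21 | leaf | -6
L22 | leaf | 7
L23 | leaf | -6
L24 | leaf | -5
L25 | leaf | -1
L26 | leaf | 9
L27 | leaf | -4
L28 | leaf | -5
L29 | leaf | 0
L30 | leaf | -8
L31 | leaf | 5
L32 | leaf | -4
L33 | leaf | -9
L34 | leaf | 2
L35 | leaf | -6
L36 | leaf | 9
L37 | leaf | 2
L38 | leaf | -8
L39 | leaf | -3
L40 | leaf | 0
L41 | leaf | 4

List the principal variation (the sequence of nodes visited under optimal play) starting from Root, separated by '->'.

Root -> A -> C -> K -> L6

H (Ines): max(-6, 9) = 9
J (Ines): max(6, 4) = 6
K (Ines): max(2, 3) = 3
C (Quinn): min(9, 6, 3) = 3
L (Ines): max(8, -9, 9) = 9
M (Ines): max(-3, 1) = 1
N (Ines): max(-5, 0, 3) = 3
P (Ines): max(-6, 7) = 7
D (Quinn): min(9, 1, 3, 7) = 1
A (Ines): max(3, 1) = 3
Q (Ines): max(4, -7) = 4
R (Ines): max(-6, -8) = -6
S (Ines): max(-6, 7) = 7
E (Quinn): min(4, -6, 7) = -6
T (Ines): max(-6, -5) = -5
U (Ines): max(-1, 9, -4, -5) = 9
V (Ines): max(0, -8) = 0
F (Quinn): min(-5, 9, 0) = -5
W (Ines): max(5, -4, -9, 2) = 5
X (Ines): max(-6, 9, 2, -8) = 9
Y (Ines): max(-3, 0, 4) = 4
G (Quinn): min(5, 9, 4) = 4
B (Ines): max(-6, -5, 4) = 4
Root (Quinn): min(3, 4) = 3
At Root, Quinn picks A (lowest: 3).
At A, Ines picks C (highest: 3).
At C, Quinn picks K (lowest: 3).
At K, Ines picks L6 (highest: 3).
Terminal value 3.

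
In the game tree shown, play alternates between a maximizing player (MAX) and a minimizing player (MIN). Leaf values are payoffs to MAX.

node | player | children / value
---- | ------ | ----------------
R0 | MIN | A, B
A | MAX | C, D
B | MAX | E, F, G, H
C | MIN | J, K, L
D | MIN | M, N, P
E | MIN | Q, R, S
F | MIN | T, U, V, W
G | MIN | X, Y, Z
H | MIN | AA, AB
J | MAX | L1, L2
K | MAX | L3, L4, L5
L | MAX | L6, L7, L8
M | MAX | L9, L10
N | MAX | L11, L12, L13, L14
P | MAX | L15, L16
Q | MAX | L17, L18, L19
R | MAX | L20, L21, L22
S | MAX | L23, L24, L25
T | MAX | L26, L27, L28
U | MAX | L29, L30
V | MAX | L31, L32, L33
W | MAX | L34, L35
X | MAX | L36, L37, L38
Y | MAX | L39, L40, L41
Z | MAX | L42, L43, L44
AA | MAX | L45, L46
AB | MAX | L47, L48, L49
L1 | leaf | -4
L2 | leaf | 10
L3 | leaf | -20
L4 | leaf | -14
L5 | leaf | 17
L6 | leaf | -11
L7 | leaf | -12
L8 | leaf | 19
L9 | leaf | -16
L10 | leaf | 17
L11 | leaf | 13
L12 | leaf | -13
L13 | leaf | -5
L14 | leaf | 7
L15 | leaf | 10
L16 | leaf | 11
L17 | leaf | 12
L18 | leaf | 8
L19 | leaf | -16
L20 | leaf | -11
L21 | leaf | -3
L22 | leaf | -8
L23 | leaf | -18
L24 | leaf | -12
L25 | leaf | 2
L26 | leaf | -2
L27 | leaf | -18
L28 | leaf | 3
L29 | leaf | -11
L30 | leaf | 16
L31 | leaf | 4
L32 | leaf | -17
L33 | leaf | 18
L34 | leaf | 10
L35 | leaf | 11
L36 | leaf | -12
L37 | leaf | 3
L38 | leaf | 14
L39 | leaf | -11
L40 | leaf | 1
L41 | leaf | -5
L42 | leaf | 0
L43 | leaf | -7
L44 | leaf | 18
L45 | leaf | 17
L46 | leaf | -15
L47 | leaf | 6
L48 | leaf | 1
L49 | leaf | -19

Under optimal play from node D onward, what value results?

M (MAX): max(-16, 17) = 17
N (MAX): max(13, -13, -5, 7) = 13
P (MAX): max(10, 11) = 11
D (MIN): min(17, 13, 11) = 11

11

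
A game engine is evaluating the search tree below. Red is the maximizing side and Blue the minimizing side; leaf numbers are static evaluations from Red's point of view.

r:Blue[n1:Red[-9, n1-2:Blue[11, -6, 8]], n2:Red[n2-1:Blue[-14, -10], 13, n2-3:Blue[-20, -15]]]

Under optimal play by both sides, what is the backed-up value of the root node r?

-6

n1-2 (Blue): min(11, -6, 8) = -6
n1 (Red): max(-9, -6) = -6
n2-1 (Blue): min(-14, -10) = -14
n2-3 (Blue): min(-20, -15) = -20
n2 (Red): max(-14, 13, -20) = 13
r (Blue): min(-6, 13) = -6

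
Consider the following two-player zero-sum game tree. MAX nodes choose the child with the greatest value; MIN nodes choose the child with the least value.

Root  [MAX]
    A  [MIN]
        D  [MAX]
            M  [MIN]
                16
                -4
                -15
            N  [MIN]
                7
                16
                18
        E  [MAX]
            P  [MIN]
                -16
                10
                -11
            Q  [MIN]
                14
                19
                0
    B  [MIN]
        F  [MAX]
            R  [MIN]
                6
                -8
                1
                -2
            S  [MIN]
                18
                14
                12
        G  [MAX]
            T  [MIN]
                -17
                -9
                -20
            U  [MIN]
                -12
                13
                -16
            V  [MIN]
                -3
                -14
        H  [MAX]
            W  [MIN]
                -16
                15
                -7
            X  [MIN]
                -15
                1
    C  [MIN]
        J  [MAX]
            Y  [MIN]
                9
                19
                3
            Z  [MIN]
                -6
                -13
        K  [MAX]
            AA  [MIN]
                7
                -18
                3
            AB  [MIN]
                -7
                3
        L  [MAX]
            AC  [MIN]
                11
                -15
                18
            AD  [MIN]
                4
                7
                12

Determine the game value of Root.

M (MIN): min(16, -4, -15) = -15
N (MIN): min(7, 16, 18) = 7
D (MAX): max(-15, 7) = 7
P (MIN): min(-16, 10, -11) = -16
Q (MIN): min(14, 19, 0) = 0
E (MAX): max(-16, 0) = 0
A (MIN): min(7, 0) = 0
R (MIN): min(6, -8, 1, -2) = -8
S (MIN): min(18, 14, 12) = 12
F (MAX): max(-8, 12) = 12
T (MIN): min(-17, -9, -20) = -20
U (MIN): min(-12, 13, -16) = -16
V (MIN): min(-3, -14) = -14
G (MAX): max(-20, -16, -14) = -14
W (MIN): min(-16, 15, -7) = -16
X (MIN): min(-15, 1) = -15
H (MAX): max(-16, -15) = -15
B (MIN): min(12, -14, -15) = -15
Y (MIN): min(9, 19, 3) = 3
Z (MIN): min(-6, -13) = -13
J (MAX): max(3, -13) = 3
AA (MIN): min(7, -18, 3) = -18
AB (MIN): min(-7, 3) = -7
K (MAX): max(-18, -7) = -7
AC (MIN): min(11, -15, 18) = -15
AD (MIN): min(4, 7, 12) = 4
L (MAX): max(-15, 4) = 4
C (MIN): min(3, -7, 4) = -7
Root (MAX): max(0, -15, -7) = 0

0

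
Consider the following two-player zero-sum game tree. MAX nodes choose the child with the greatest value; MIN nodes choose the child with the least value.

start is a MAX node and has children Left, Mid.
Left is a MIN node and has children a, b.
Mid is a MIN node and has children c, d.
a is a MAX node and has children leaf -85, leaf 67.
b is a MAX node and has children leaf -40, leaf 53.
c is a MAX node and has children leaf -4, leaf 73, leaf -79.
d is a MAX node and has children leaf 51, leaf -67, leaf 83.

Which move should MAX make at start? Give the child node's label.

a (MAX): max(-85, 67) = 67
b (MAX): max(-40, 53) = 53
Left (MIN): min(67, 53) = 53
c (MAX): max(-4, 73, -79) = 73
d (MAX): max(51, -67, 83) = 83
Mid (MIN): min(73, 83) = 73
start (MAX): max(53, 73) = 73
MAX at start wants the highest of {Left=53, Mid=73}, so chooses Mid.

Mid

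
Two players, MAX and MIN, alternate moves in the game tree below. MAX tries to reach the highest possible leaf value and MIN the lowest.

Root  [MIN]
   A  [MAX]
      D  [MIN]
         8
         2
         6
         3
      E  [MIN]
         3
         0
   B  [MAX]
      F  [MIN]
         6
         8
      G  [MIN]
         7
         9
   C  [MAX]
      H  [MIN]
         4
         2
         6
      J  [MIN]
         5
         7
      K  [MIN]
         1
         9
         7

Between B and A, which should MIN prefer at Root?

A

F (MIN): min(6, 8) = 6
G (MIN): min(7, 9) = 7
B (MAX): max(6, 7) = 7
D (MIN): min(8, 2, 6, 3) = 2
E (MIN): min(3, 0) = 0
A (MAX): max(2, 0) = 2
MIN prefers the lower value; B=7, A=2. A is better since 2 < 7.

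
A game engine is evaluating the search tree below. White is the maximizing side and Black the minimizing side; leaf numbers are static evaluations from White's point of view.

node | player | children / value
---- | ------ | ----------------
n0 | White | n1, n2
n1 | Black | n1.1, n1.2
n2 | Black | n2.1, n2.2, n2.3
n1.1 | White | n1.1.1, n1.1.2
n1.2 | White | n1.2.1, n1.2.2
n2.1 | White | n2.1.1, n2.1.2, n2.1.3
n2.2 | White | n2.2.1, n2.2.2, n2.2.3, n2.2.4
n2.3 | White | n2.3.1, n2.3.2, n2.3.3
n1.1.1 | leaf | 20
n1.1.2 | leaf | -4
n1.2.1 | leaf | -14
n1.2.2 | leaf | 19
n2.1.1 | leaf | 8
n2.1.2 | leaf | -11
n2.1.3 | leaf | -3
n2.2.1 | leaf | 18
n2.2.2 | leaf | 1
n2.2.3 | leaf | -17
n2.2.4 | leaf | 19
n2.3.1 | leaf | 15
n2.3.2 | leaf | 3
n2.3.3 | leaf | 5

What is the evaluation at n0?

19

n1.1 (White): max(20, -4) = 20
n1.2 (White): max(-14, 19) = 19
n1 (Black): min(20, 19) = 19
n2.1 (White): max(8, -11, -3) = 8
n2.2 (White): max(18, 1, -17, 19) = 19
n2.3 (White): max(15, 3, 5) = 15
n2 (Black): min(8, 19, 15) = 8
n0 (White): max(19, 8) = 19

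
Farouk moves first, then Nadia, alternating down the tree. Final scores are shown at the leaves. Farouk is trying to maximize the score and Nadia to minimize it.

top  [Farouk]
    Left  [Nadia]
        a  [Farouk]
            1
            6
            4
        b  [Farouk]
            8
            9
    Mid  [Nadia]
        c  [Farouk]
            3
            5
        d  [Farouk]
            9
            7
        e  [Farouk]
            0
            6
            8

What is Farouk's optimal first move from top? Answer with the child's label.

Left

a (Farouk): max(1, 6, 4) = 6
b (Farouk): max(8, 9) = 9
Left (Nadia): min(6, 9) = 6
c (Farouk): max(3, 5) = 5
d (Farouk): max(9, 7) = 9
e (Farouk): max(0, 6, 8) = 8
Mid (Nadia): min(5, 9, 8) = 5
top (Farouk): max(6, 5) = 6
Farouk at top wants the highest of {Left=6, Mid=5}, so chooses Left.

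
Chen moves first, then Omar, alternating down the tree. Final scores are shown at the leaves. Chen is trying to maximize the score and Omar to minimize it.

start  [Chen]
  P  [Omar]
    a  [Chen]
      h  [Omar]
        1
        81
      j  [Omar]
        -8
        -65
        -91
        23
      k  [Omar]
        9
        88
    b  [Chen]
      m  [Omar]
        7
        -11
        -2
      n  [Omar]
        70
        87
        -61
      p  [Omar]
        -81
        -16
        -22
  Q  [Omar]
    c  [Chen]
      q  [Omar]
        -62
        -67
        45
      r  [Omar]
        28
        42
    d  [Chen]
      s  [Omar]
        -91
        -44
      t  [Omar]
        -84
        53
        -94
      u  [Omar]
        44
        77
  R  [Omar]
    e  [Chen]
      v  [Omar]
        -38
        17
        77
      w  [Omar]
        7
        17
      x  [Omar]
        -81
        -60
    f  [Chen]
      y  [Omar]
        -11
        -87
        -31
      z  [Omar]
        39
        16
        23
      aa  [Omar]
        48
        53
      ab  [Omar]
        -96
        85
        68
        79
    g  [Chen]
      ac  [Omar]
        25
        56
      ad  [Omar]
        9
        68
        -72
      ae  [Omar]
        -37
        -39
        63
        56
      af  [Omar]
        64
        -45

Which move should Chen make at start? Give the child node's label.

Q

h (Omar): min(1, 81) = 1
j (Omar): min(-8, -65, -91, 23) = -91
k (Omar): min(9, 88) = 9
a (Chen): max(1, -91, 9) = 9
m (Omar): min(7, -11, -2) = -11
n (Omar): min(70, 87, -61) = -61
p (Omar): min(-81, -16, -22) = -81
b (Chen): max(-11, -61, -81) = -11
P (Omar): min(9, -11) = -11
q (Omar): min(-62, -67, 45) = -67
r (Omar): min(28, 42) = 28
c (Chen): max(-67, 28) = 28
s (Omar): min(-91, -44) = -91
t (Omar): min(-84, 53, -94) = -94
u (Omar): min(44, 77) = 44
d (Chen): max(-91, -94, 44) = 44
Q (Omar): min(28, 44) = 28
v (Omar): min(-38, 17, 77) = -38
w (Omar): min(7, 17) = 7
x (Omar): min(-81, -60) = -81
e (Chen): max(-38, 7, -81) = 7
y (Omar): min(-11, -87, -31) = -87
z (Omar): min(39, 16, 23) = 16
aa (Omar): min(48, 53) = 48
ab (Omar): min(-96, 85, 68, 79) = -96
f (Chen): max(-87, 16, 48, -96) = 48
ac (Omar): min(25, 56) = 25
ad (Omar): min(9, 68, -72) = -72
ae (Omar): min(-37, -39, 63, 56) = -39
af (Omar): min(64, -45) = -45
g (Chen): max(25, -72, -39, -45) = 25
R (Omar): min(7, 48, 25) = 7
start (Chen): max(-11, 28, 7) = 28
Chen at start wants the highest of {P=-11, Q=28, R=7}, so chooses Q.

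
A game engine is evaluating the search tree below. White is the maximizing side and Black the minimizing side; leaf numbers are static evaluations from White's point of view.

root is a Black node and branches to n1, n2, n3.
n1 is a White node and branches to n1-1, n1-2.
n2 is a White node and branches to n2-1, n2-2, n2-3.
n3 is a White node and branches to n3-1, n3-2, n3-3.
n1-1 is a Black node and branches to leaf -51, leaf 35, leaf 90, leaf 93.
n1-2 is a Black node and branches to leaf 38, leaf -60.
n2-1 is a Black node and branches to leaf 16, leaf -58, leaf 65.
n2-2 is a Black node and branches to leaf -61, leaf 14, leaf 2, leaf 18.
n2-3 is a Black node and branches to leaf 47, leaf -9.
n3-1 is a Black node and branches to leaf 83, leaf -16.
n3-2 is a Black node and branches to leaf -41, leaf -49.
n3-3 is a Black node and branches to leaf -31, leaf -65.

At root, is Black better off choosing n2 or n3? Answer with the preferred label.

n3

n2-1 (Black): min(16, -58, 65) = -58
n2-2 (Black): min(-61, 14, 2, 18) = -61
n2-3 (Black): min(47, -9) = -9
n2 (White): max(-58, -61, -9) = -9
n3-1 (Black): min(83, -16) = -16
n3-2 (Black): min(-41, -49) = -49
n3-3 (Black): min(-31, -65) = -65
n3 (White): max(-16, -49, -65) = -16
Black prefers the lower value; n2=-9, n3=-16. n3 is better since -16 < -9.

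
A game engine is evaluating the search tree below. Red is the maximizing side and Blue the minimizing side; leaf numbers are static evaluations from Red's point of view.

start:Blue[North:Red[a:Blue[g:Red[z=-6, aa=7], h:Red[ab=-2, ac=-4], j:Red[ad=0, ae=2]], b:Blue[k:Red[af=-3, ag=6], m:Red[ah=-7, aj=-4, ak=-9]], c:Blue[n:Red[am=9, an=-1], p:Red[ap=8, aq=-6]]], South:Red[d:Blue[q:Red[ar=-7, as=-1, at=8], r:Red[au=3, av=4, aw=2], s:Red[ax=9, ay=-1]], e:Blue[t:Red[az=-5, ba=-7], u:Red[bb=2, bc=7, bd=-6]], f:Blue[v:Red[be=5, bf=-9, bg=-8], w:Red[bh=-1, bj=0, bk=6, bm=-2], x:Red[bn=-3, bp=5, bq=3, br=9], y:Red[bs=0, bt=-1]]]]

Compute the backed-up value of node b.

-4

k (Red): max(-3, 6) = 6
m (Red): max(-7, -4, -9) = -4
b (Blue): min(6, -4) = -4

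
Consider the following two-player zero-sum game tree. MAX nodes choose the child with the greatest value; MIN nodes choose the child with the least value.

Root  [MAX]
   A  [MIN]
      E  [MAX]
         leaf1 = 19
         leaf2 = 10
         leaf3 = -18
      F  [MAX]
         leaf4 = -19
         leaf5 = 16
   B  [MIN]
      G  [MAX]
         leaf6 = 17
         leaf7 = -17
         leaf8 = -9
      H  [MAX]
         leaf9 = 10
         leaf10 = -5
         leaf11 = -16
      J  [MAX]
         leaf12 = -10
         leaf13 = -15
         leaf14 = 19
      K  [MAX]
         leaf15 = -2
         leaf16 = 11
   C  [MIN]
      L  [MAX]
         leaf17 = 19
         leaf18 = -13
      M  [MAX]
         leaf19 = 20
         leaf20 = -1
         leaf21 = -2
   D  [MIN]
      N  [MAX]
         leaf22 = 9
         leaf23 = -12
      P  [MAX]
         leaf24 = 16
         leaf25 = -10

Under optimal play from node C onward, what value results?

L (MAX): max(19, -13) = 19
M (MAX): max(20, -1, -2) = 20
C (MIN): min(19, 20) = 19

19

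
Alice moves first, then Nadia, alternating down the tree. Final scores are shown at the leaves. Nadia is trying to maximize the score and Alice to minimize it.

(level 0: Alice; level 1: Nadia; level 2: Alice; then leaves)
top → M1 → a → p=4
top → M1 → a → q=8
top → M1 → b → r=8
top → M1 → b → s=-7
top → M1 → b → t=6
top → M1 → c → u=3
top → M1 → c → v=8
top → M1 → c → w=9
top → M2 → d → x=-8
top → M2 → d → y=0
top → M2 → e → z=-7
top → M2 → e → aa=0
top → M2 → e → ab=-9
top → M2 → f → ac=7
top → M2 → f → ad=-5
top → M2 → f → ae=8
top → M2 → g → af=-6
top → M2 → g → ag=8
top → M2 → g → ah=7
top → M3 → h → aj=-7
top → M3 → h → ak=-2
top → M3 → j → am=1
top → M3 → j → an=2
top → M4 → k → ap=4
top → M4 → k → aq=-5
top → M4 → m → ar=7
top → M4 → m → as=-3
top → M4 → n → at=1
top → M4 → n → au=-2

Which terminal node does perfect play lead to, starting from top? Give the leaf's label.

ad

a (Alice): min(4, 8) = 4
b (Alice): min(8, -7, 6) = -7
c (Alice): min(3, 8, 9) = 3
M1 (Nadia): max(4, -7, 3) = 4
d (Alice): min(-8, 0) = -8
e (Alice): min(-7, 0, -9) = -9
f (Alice): min(7, -5, 8) = -5
g (Alice): min(-6, 8, 7) = -6
M2 (Nadia): max(-8, -9, -5, -6) = -5
h (Alice): min(-7, -2) = -7
j (Alice): min(1, 2) = 1
M3 (Nadia): max(-7, 1) = 1
k (Alice): min(4, -5) = -5
m (Alice): min(7, -3) = -3
n (Alice): min(1, -2) = -2
M4 (Nadia): max(-5, -3, -2) = -2
top (Alice): min(4, -5, 1, -2) = -5
At top, Alice picks M2 (lowest: -5).
At M2, Nadia picks f (highest: -5).
At f, Alice picks ad (lowest: -5).
Terminal value -5.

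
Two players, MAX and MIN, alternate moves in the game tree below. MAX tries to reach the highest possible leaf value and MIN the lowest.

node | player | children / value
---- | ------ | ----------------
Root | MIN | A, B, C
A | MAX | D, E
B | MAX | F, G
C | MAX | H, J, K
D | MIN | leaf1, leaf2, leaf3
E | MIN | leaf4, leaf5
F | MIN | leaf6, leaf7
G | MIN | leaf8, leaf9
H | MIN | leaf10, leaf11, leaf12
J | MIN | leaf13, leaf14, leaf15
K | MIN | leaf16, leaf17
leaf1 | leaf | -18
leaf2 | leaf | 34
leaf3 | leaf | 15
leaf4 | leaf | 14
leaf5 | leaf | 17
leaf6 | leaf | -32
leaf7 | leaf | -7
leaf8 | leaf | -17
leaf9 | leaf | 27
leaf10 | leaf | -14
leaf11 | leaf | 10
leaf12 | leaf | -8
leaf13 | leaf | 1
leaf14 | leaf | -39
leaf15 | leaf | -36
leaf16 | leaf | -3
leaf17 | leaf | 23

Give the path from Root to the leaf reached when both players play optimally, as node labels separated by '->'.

Root -> B -> G -> leaf8

D (MIN): min(-18, 34, 15) = -18
E (MIN): min(14, 17) = 14
A (MAX): max(-18, 14) = 14
F (MIN): min(-32, -7) = -32
G (MIN): min(-17, 27) = -17
B (MAX): max(-32, -17) = -17
H (MIN): min(-14, 10, -8) = -14
J (MIN): min(1, -39, -36) = -39
K (MIN): min(-3, 23) = -3
C (MAX): max(-14, -39, -3) = -3
Root (MIN): min(14, -17, -3) = -17
At Root, MIN picks B (lowest: -17).
At B, MAX picks G (highest: -17).
At G, MIN picks leaf8 (lowest: -17).
Terminal value -17.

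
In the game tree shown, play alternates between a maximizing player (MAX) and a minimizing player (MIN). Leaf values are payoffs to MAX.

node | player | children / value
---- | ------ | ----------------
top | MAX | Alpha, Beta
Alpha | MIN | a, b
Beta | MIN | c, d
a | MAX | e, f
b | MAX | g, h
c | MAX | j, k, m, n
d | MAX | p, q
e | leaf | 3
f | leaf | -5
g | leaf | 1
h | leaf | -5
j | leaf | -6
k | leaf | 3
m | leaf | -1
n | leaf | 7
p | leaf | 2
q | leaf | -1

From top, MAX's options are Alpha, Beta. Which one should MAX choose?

Beta

a (MAX): max(3, -5) = 3
b (MAX): max(1, -5) = 1
Alpha (MIN): min(3, 1) = 1
c (MAX): max(-6, 3, -1, 7) = 7
d (MAX): max(2, -1) = 2
Beta (MIN): min(7, 2) = 2
top (MAX): max(1, 2) = 2
MAX at top wants the highest of {Alpha=1, Beta=2}, so chooses Beta.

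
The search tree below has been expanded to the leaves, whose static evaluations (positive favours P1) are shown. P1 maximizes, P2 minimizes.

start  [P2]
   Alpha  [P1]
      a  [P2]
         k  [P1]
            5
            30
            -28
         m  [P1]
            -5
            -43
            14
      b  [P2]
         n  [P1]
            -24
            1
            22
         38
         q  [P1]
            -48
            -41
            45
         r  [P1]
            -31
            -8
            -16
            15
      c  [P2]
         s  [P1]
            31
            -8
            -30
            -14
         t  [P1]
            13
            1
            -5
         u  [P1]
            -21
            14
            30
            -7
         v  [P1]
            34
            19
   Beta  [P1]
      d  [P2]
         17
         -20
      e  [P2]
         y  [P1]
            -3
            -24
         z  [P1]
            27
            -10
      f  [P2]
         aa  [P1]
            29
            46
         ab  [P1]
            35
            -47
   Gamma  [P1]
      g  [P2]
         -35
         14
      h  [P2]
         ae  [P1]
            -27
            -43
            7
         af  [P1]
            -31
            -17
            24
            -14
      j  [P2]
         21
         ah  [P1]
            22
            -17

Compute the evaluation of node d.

-20

d (P2): min(17, -20) = -20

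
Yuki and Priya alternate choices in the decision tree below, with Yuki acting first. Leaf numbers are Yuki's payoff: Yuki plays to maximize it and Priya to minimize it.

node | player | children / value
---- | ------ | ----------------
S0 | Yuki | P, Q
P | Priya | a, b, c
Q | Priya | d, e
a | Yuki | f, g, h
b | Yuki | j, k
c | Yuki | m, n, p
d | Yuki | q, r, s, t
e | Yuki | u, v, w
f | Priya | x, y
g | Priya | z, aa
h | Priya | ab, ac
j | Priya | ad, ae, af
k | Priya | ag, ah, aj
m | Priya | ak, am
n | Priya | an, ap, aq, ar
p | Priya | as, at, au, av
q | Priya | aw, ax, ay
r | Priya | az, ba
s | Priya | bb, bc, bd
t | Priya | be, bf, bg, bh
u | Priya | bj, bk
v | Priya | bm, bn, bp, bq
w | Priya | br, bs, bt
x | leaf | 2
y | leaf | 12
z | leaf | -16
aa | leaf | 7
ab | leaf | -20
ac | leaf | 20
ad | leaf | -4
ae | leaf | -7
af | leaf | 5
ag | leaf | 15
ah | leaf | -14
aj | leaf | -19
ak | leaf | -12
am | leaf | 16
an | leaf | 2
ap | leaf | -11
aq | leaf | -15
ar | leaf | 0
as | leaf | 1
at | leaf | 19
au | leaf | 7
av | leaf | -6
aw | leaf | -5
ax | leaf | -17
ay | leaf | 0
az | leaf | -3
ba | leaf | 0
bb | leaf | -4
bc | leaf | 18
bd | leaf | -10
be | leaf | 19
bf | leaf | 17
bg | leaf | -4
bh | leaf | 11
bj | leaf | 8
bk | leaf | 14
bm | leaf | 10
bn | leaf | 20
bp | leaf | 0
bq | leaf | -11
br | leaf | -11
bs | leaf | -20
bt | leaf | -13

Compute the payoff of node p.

-6

p (Priya): min(1, 19, 7, -6) = -6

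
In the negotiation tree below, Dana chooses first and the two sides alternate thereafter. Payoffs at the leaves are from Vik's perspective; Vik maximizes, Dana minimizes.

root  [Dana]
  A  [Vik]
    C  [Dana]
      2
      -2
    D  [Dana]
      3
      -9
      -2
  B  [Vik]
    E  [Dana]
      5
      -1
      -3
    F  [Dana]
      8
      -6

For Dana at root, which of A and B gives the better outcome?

C (Dana): min(2, -2) = -2
D (Dana): min(3, -9, -2) = -9
A (Vik): max(-2, -9) = -2
E (Dana): min(5, -1, -3) = -3
F (Dana): min(8, -6) = -6
B (Vik): max(-3, -6) = -3
Dana prefers the lower value; A=-2, B=-3. B is better since -3 < -2.

B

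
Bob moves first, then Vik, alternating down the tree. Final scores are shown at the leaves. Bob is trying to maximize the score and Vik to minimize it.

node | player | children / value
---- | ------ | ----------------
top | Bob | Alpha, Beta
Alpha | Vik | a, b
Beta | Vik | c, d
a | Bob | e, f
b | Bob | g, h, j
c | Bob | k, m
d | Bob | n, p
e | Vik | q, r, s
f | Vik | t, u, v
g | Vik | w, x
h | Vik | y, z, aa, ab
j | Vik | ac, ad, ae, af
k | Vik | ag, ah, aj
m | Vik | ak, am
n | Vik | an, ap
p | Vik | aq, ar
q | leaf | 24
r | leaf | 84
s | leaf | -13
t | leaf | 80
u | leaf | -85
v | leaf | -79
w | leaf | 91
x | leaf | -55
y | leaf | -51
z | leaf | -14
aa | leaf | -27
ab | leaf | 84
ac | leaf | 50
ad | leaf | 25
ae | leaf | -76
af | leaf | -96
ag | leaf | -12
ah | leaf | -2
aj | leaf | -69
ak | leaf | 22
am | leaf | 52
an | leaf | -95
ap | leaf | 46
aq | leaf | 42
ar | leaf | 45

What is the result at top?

22

e (Vik): min(24, 84, -13) = -13
f (Vik): min(80, -85, -79) = -85
a (Bob): max(-13, -85) = -13
g (Vik): min(91, -55) = -55
h (Vik): min(-51, -14, -27, 84) = -51
j (Vik): min(50, 25, -76, -96) = -96
b (Bob): max(-55, -51, -96) = -51
Alpha (Vik): min(-13, -51) = -51
k (Vik): min(-12, -2, -69) = -69
m (Vik): min(22, 52) = 22
c (Bob): max(-69, 22) = 22
n (Vik): min(-95, 46) = -95
p (Vik): min(42, 45) = 42
d (Bob): max(-95, 42) = 42
Beta (Vik): min(22, 42) = 22
top (Bob): max(-51, 22) = 22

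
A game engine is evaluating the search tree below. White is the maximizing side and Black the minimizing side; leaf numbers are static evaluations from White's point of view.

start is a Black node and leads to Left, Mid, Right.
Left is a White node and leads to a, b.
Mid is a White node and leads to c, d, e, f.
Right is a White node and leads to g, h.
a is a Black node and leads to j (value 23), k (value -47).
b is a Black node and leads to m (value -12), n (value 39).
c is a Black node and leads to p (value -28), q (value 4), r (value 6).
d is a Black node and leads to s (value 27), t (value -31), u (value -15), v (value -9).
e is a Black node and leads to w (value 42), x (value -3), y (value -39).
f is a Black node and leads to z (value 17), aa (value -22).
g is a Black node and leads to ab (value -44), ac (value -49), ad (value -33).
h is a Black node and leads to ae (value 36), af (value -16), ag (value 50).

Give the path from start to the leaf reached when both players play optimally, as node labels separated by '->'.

a (Black): min(23, -47) = -47
b (Black): min(-12, 39) = -12
Left (White): max(-47, -12) = -12
c (Black): min(-28, 4, 6) = -28
d (Black): min(27, -31, -15, -9) = -31
e (Black): min(42, -3, -39) = -39
f (Black): min(17, -22) = -22
Mid (White): max(-28, -31, -39, -22) = -22
g (Black): min(-44, -49, -33) = -49
h (Black): min(36, -16, 50) = -16
Right (White): max(-49, -16) = -16
start (Black): min(-12, -22, -16) = -22
At start, Black picks Mid (lowest: -22).
At Mid, White picks f (highest: -22).
At f, Black picks aa (lowest: -22).
Terminal value -22.

start -> Mid -> f -> aa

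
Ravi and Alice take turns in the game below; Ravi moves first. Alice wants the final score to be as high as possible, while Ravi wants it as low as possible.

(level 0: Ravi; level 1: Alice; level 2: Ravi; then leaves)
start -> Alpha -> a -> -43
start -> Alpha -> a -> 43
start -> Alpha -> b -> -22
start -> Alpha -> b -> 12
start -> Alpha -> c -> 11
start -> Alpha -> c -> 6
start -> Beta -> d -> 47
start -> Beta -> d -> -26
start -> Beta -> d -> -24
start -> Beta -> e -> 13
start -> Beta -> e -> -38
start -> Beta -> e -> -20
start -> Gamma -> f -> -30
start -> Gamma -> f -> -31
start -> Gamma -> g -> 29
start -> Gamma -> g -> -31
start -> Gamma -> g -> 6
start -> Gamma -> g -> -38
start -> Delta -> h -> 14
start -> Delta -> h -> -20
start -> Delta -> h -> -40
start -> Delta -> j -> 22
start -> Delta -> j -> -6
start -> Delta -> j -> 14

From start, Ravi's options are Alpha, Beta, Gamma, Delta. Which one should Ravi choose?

a (Ravi): min(-43, 43) = -43
b (Ravi): min(-22, 12) = -22
c (Ravi): min(11, 6) = 6
Alpha (Alice): max(-43, -22, 6) = 6
d (Ravi): min(47, -26, -24) = -26
e (Ravi): min(13, -38, -20) = -38
Beta (Alice): max(-26, -38) = -26
f (Ravi): min(-30, -31) = -31
g (Ravi): min(29, -31, 6, -38) = -38
Gamma (Alice): max(-31, -38) = -31
h (Ravi): min(14, -20, -40) = -40
j (Ravi): min(22, -6, 14) = -6
Delta (Alice): max(-40, -6) = -6
start (Ravi): min(6, -26, -31, -6) = -31
Ravi at start wants the lowest of {Alpha=6, Beta=-26, Gamma=-31, Delta=-6}, so chooses Gamma.

Gamma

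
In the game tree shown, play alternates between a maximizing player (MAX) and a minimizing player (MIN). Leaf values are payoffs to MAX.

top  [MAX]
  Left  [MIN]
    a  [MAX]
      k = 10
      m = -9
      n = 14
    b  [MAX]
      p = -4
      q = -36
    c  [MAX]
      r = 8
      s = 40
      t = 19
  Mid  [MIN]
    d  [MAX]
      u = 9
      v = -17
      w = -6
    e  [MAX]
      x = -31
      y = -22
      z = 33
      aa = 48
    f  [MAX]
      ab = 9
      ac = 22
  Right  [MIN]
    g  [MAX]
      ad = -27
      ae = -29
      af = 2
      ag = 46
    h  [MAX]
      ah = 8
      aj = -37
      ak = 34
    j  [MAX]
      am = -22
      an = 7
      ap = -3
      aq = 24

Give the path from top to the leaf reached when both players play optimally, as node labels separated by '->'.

a (MAX): max(10, -9, 14) = 14
b (MAX): max(-4, -36) = -4
c (MAX): max(8, 40, 19) = 40
Left (MIN): min(14, -4, 40) = -4
d (MAX): max(9, -17, -6) = 9
e (MAX): max(-31, -22, 33, 48) = 48
f (MAX): max(9, 22) = 22
Mid (MIN): min(9, 48, 22) = 9
g (MAX): max(-27, -29, 2, 46) = 46
h (MAX): max(8, -37, 34) = 34
j (MAX): max(-22, 7, -3, 24) = 24
Right (MIN): min(46, 34, 24) = 24
top (MAX): max(-4, 9, 24) = 24
At top, MAX picks Right (highest: 24).
At Right, MIN picks j (lowest: 24).
At j, MAX picks aq (highest: 24).
Terminal value 24.

top -> Right -> j -> aq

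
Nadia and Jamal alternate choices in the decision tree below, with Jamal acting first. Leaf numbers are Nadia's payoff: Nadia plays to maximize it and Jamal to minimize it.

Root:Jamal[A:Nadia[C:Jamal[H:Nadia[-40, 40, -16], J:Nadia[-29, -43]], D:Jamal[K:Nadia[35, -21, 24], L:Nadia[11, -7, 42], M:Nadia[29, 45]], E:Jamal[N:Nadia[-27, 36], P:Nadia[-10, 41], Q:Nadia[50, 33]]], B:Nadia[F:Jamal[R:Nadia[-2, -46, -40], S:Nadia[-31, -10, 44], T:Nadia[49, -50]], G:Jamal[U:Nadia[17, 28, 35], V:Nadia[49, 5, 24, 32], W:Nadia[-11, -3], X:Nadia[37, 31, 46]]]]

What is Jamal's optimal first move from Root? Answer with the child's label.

B

H (Nadia): max(-40, 40, -16) = 40
J (Nadia): max(-29, -43) = -29
C (Jamal): min(40, -29) = -29
K (Nadia): max(35, -21, 24) = 35
L (Nadia): max(11, -7, 42) = 42
M (Nadia): max(29, 45) = 45
D (Jamal): min(35, 42, 45) = 35
N (Nadia): max(-27, 36) = 36
P (Nadia): max(-10, 41) = 41
Q (Nadia): max(50, 33) = 50
E (Jamal): min(36, 41, 50) = 36
A (Nadia): max(-29, 35, 36) = 36
R (Nadia): max(-2, -46, -40) = -2
S (Nadia): max(-31, -10, 44) = 44
T (Nadia): max(49, -50) = 49
F (Jamal): min(-2, 44, 49) = -2
U (Nadia): max(17, 28, 35) = 35
V (Nadia): max(49, 5, 24, 32) = 49
W (Nadia): max(-11, -3) = -3
X (Nadia): max(37, 31, 46) = 46
G (Jamal): min(35, 49, -3, 46) = -3
B (Nadia): max(-2, -3) = -2
Root (Jamal): min(36, -2) = -2
Jamal at Root wants the lowest of {A=36, B=-2}, so chooses B.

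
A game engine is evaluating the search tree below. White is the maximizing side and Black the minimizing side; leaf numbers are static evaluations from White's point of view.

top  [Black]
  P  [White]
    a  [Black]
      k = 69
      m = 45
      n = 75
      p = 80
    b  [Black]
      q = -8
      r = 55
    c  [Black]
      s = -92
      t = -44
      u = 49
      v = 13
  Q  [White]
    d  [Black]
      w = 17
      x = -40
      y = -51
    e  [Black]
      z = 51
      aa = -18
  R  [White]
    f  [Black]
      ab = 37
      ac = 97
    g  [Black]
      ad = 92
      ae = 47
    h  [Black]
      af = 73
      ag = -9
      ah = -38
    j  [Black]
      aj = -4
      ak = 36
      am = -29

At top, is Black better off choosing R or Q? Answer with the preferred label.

f (Black): min(37, 97) = 37
g (Black): min(92, 47) = 47
h (Black): min(73, -9, -38) = -38
j (Black): min(-4, 36, -29) = -29
R (White): max(37, 47, -38, -29) = 47
d (Black): min(17, -40, -51) = -51
e (Black): min(51, -18) = -18
Q (White): max(-51, -18) = -18
Black prefers the lower value; R=47, Q=-18. Q is better since -18 < 47.

Q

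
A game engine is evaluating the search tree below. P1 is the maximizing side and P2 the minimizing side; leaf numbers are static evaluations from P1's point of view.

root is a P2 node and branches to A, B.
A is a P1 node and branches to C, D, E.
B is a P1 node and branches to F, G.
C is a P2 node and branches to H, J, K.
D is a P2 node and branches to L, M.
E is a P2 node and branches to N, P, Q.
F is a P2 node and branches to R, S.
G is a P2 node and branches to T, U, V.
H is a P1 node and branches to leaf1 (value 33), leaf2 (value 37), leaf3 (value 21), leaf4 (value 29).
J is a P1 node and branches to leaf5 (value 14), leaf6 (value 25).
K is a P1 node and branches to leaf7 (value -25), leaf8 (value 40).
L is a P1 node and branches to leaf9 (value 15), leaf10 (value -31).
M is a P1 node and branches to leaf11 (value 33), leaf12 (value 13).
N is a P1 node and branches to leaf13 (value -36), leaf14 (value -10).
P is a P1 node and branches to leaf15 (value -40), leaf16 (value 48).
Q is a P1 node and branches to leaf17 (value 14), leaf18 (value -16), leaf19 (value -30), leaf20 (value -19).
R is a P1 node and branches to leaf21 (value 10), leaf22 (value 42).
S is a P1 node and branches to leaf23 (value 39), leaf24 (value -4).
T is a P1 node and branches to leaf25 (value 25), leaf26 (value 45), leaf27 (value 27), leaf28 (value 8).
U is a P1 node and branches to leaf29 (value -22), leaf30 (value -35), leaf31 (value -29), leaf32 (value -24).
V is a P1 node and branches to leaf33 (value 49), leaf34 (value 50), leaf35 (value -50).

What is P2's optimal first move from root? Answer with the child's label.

A

H (P1): max(33, 37, 21, 29) = 37
J (P1): max(14, 25) = 25
K (P1): max(-25, 40) = 40
C (P2): min(37, 25, 40) = 25
L (P1): max(15, -31) = 15
M (P1): max(33, 13) = 33
D (P2): min(15, 33) = 15
N (P1): max(-36, -10) = -10
P (P1): max(-40, 48) = 48
Q (P1): max(14, -16, -30, -19) = 14
E (P2): min(-10, 48, 14) = -10
A (P1): max(25, 15, -10) = 25
R (P1): max(10, 42) = 42
S (P1): max(39, -4) = 39
F (P2): min(42, 39) = 39
T (P1): max(25, 45, 27, 8) = 45
U (P1): max(-22, -35, -29, -24) = -22
V (P1): max(49, 50, -50) = 50
G (P2): min(45, -22, 50) = -22
B (P1): max(39, -22) = 39
root (P2): min(25, 39) = 25
P2 at root wants the lowest of {A=25, B=39}, so chooses A.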